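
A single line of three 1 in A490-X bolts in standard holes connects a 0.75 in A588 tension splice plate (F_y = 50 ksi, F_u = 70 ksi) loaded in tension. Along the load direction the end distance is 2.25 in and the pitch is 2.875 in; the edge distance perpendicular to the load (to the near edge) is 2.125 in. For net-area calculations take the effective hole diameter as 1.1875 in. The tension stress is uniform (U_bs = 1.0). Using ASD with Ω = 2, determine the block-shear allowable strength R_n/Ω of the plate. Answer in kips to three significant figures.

Shear plane L_v = 2.25 + 2·2.875 = 8 in; A_gv = 8 × 0.75 = 6 in².
A_nv = (8 − 2.5·1.1875) × 0.75 = 3.773 in².
A_nt = (2.125 − 0.5·1.1875) × 0.75 = 1.148 in².
0.6 F_u A_nv = 158.5 kips; 0.6 F_y A_gv = 180 kips → shear rupture governs the shear term.
R_n = 158.5 + 1.0 × 70 × 1.148 = 238.9 kips.
Allowable strength R_n/Ω = 238.9 / 2 = 119 kips.

119 kips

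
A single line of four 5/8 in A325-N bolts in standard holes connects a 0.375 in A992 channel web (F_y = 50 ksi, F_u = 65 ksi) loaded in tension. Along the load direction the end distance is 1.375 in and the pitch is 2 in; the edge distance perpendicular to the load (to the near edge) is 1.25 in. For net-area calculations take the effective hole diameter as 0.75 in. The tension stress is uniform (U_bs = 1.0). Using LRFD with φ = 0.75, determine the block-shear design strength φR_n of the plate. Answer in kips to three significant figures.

68.1 kips

Shear plane L_v = 1.375 + 3·2 = 7.375 in; A_gv = 7.375 × 0.375 = 2.766 in².
A_nv = (7.375 − 3.5·0.75) × 0.375 = 1.781 in².
A_nt = (1.25 − 0.5·0.75) × 0.375 = 0.3281 in².
0.6 F_u A_nv = 69.47 kips; 0.6 F_y A_gv = 82.97 kips → shear rupture governs the shear term.
R_n = 69.47 + 1.0 × 65 × 0.3281 = 90.8 kips.
Design strength φR_n = 0.75 × 90.8 = 68.1 kips.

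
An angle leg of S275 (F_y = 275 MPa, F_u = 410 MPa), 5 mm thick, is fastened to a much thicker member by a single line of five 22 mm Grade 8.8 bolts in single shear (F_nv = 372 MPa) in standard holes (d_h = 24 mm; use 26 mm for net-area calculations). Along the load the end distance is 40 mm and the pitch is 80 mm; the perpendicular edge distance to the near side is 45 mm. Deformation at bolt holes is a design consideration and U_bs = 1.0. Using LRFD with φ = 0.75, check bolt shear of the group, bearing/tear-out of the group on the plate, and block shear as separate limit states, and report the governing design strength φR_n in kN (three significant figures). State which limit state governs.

272 kN (block shear governs)

Bolt shear: A_b = π·22²/4 = 380.1 mm²; R_n = 372 × 380.1 × 5 × 1 / 1000 = 707 kN → 0.75 × 707 = 530 kN.
Bearing: edge l_c = 28, r_n = 68.88 kN; interior l_c = 56, r_n = 108.2 kN; R_n = 68.88 + 4·108.2 = 501.8 kN → 376 kN.
Block shear: A_gv = 1800, A_nv = 1215, A_nt = 160 mm²; R_n = min(0.6F_uA_nv, 0.6F_yA_gv) + U_bs·F_u·A_nt = 362.6 kN → 272 kN.
Block shear governs: 272 kN.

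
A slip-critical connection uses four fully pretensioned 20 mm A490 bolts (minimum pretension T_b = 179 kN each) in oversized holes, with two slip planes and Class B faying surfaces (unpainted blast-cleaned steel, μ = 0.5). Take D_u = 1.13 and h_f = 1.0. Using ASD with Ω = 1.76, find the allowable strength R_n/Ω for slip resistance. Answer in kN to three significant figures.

460 kN

R_n = μ · D_u · h_f · T_b · n_s · n_b = 0.5 × 1.13 × 1.0 × 179 × 2 × 4 = 809.1 kN.
Allowable strength R_n/Ω = 809.1 / 1.76 = 460 kN.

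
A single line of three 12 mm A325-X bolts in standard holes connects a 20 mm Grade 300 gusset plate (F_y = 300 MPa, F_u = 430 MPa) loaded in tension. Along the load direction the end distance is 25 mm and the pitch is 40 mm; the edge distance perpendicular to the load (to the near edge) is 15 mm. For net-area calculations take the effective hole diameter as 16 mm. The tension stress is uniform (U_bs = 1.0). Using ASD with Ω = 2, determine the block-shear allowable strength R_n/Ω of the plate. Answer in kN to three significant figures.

Shear plane L_v = 25 + 2·40 = 105 mm; A_gv = 105 × 20 = 2100 mm².
A_nv = (105 − 2.5·16) × 20 = 1300 mm².
A_nt = (15 − 0.5·16) × 20 = 140 mm².
0.6 F_u A_nv = 335.4 kN; 0.6 F_y A_gv = 378 kN → shear rupture governs the shear term.
R_n = 335.4 + 1.0 × 430 × 140 / 1000 = 395.6 kN.
Allowable strength R_n/Ω = 395.6 / 2 = 198 kN.

198 kN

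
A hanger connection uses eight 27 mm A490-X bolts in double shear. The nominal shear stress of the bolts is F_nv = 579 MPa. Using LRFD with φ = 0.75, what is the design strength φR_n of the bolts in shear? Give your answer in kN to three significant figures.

A_b = π × 27² / 4 = 572.6 mm².
R_n = F_nv · A_b · n · n_s = 579 × 572.6 × 8 × 2 / 1000 = 5304 kN.
Design strength φR_n = 0.75 × 5304 = 3980 kN.

3980 kN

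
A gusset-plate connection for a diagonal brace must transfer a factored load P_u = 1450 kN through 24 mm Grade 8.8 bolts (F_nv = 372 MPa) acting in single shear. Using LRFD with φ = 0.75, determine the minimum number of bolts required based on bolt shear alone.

A_b = π·24²/4 = 452.4 mm².
Per-bolt design strength φR_n = 0.75 × 372 × 452.4 × 1 / 1000 = 126.2 kN.
n ≥ 1450 / 126.2 = 11.49 → use 12 bolts.

12 bolts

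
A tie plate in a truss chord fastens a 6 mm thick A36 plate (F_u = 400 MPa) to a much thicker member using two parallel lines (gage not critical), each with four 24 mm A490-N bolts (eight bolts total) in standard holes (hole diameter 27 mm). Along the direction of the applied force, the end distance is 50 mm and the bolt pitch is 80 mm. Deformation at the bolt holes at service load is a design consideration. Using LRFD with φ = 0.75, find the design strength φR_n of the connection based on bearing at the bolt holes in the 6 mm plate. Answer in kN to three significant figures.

780 kN

Per bolt r_n = 1.2 l_c t F_u ≤ 2.4 d t F_u; upper limit = 2.4 × 24 × 6 × 400 / 1000 = 138.2 kN.
Edge bolt: l_c = 50 − 27/2 = 36.5 mm → 1.2 × 36.5 × 6 × 400 / 1000 = 105.1 → r_n = 105.1 kN.
Interior bolts: l_c = 80 − 27 = 53 mm → 1.2 × 53 × 6 × 400 / 1000 = 152.6 → r_n = 138.2 kN.
R_n = 2 × 105.1 + 6 × 138.2 = 1040 kN.
Design strength φR_n = 0.75 × 1040 = 780 kN.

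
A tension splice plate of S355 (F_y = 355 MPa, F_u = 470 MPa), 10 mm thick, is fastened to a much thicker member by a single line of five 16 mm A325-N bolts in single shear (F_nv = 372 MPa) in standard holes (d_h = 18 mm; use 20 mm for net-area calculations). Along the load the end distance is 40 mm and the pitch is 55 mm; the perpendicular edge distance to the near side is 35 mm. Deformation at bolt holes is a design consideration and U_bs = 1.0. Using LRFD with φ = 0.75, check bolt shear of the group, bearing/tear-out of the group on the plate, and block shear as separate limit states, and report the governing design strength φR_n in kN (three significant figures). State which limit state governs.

280 kN (bolt shear governs)

Bolt shear: A_b = π·16²/4 = 201.1 mm²; R_n = 372 × 201.1 × 5 × 1 / 1000 = 374 kN → 0.75 × 374 = 280 kN.
Bearing: edge l_c = 31, r_n = 174.8 kN; interior l_c = 37, r_n = 180.5 kN; R_n = 174.8 + 4·180.5 = 896.8 kN → 673 kN.
Block shear: A_gv = 2600, A_nv = 1700, A_nt = 250 mm²; R_n = min(0.6F_uA_nv, 0.6F_yA_gv) + U_bs·F_u·A_nt = 596.9 kN → 448 kN.
Bolt shear governs: 280 kN.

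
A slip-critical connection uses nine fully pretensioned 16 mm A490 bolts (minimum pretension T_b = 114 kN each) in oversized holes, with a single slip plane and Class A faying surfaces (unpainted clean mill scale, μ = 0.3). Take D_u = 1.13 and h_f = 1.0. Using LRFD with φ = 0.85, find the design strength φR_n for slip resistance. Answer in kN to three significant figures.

R_n = μ · D_u · h_f · T_b · n_s · n_b = 0.3 × 1.13 × 1.0 × 114 × 1 × 9 = 347.8 kN.
Design strength φR_n = 0.85 × 347.8 = 296 kN.

296 kN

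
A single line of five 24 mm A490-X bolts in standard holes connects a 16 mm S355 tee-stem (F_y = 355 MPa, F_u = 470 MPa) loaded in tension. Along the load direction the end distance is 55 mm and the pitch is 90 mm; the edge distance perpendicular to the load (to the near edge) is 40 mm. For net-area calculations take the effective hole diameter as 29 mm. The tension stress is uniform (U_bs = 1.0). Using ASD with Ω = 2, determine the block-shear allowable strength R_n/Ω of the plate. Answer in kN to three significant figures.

738 kN

Shear plane L_v = 55 + 4·90 = 415 mm; A_gv = 415 × 16 = 6640 mm².
A_nv = (415 − 4.5·29) × 16 = 4552 mm².
A_nt = (40 − 0.5·29) × 16 = 408 mm².
0.6 F_u A_nv = 1284 kN; 0.6 F_y A_gv = 1414 kN → shear rupture governs the shear term.
R_n = 1284 + 1.0 × 470 × 408 / 1000 = 1475 kN.
Allowable strength R_n/Ω = 1475 / 2 = 738 kN.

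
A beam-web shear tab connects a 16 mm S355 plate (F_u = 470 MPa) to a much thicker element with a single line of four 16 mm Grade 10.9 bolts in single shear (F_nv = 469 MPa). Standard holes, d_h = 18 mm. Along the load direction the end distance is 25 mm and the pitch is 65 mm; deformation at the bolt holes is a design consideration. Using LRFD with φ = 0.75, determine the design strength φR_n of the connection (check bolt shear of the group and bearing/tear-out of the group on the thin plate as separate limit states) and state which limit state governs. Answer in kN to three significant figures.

283 kN (bolt shear governs)

Bolt shear: A_b = π·16²/4 = 201.1 mm²; R_n = 469 × 201.1 × 4 × 1 / 1000 = 377.2 kN → 0.75 × 377.2 = 283 kN.
Bearing (1.2 l_c t F_u ≤ 2.4 d t F_u): upper limit = 2.4·16·16·470 / 1000 = 288.8 kN.
  Edge l_c = 25 − 18/2 = 16 → r_n = 144.4 kN; interior l_c = 65 − 18 = 47 → r_n = 288.8 kN.
  R_n,bearing = 1·144.4 + 3·288.8 = 1011 kN → 0.75 × 1011 = 758 kN.
Bolt shear governs: 283 kN.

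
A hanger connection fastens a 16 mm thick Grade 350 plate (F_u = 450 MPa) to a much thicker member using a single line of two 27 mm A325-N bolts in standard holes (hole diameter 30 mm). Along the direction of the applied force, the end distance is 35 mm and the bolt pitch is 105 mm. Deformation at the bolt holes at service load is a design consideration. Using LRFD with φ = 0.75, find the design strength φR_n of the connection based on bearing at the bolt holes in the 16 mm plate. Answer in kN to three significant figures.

480 kN

Per bolt r_n = 1.2 l_c t F_u ≤ 2.4 d t F_u; upper limit = 2.4 × 27 × 16 × 450 / 1000 = 466.6 kN.
Edge bolt: l_c = 35 − 30/2 = 20 mm → 1.2 × 20 × 16 × 450 / 1000 = 172.8 → r_n = 172.8 kN.
Interior bolts: l_c = 105 − 30 = 75 mm → 1.2 × 75 × 16 × 450 / 1000 = 648 → r_n = 466.6 kN.
R_n = 1 × 172.8 + 1 × 466.6 = 639.4 kN.
Design strength φR_n = 0.75 × 639.4 = 480 kN.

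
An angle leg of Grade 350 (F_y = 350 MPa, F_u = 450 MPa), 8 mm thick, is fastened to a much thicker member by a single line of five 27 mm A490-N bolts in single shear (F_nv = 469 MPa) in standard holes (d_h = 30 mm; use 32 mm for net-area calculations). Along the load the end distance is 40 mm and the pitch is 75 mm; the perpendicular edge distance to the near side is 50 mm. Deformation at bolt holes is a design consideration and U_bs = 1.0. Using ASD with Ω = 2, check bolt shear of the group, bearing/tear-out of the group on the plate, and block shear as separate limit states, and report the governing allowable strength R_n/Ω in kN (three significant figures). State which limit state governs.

Bolt shear: A_b = π·27²/4 = 572.6 mm²; R_n = 469 × 572.6 × 5 × 1 / 1000 = 1343 kN → 1343 / 2 = 671 kN.
Bearing: edge l_c = 25, r_n = 108 kN; interior l_c = 45, r_n = 194.4 kN; R_n = 108 + 4·194.4 = 885.6 kN → 443 kN.
Block shear: A_gv = 2720, A_nv = 1568, A_nt = 272 mm²; R_n = min(0.6F_uA_nv, 0.6F_yA_gv) + U_bs·F_u·A_nt = 545.8 kN → 273 kN.
Block shear governs: 273 kN.

273 kN (block shear governs)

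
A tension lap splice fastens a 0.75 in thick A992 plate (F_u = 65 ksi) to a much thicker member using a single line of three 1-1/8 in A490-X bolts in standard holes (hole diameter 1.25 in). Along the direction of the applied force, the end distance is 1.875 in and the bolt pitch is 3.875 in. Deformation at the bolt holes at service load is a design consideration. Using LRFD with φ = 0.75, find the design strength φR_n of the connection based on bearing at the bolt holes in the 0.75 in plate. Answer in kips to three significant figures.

Per bolt r_n = 1.2 l_c t F_u ≤ 2.4 d t F_u; upper limit = 2.4 × 1.125 × 0.75 × 65 = 131.6 kips.
Edge bolt: l_c = 1.875 − 1.25/2 = 1.25 in → 1.2 × 1.25 × 0.75 × 65 = 73.12 → r_n = 73.12 kips.
Interior bolts: l_c = 3.875 − 1.25 = 2.625 in → 1.2 × 2.625 × 0.75 × 65 = 153.6 → r_n = 131.6 kips.
R_n = 1 × 73.12 + 2 × 131.6 = 336.4 kips.
Design strength φR_n = 0.75 × 336.4 = 252 kips.

252 kips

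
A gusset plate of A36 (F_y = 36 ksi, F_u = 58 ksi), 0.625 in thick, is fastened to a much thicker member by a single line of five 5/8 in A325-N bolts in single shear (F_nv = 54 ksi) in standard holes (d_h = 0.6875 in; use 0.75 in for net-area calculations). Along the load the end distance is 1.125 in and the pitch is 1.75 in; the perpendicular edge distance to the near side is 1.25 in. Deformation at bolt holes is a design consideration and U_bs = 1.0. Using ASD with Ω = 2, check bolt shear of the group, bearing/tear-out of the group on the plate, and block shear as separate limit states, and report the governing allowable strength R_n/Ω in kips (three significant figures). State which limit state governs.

Bolt shear: A_b = π·0.625²/4 = 0.3068 in²; R_n = 54 × 0.3068 × 5 × 1 = 82.83 kips → 82.83 / 2 = 41.4 kips.
Bearing: edge l_c = 0.7812, r_n = 33.98 kips; interior l_c = 1.062, r_n = 46.22 kips; R_n = 33.98 + 4·46.22 = 218.9 kips → 109 kips.
Block shear: A_gv = 5.078, A_nv = 2.969, A_nt = 0.5469 in²; R_n = min(0.6F_uA_nv, 0.6F_yA_gv) + U_bs·F_u·A_nt = 135 kips → 67.5 kips.
Bolt shear governs: 41.4 kips.

41.4 kips (bolt shear governs)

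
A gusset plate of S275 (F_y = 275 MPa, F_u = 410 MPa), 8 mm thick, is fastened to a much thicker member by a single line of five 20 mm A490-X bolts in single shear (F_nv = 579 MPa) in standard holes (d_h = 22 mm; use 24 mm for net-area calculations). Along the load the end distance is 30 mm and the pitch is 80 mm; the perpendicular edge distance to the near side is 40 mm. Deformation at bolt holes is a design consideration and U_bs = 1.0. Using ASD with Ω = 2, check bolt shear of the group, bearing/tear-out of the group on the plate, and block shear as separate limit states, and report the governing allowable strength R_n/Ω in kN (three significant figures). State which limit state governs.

Bolt shear: A_b = π·20²/4 = 314.2 mm²; R_n = 579 × 314.2 × 5 × 1 / 1000 = 909.5 kN → 909.5 / 2 = 455 kN.
Bearing: edge l_c = 19, r_n = 74.78 kN; interior l_c = 58, r_n = 157.4 kN; R_n = 74.78 + 4·157.4 = 704.5 kN → 352 kN.
Block shear: A_gv = 2800, A_nv = 1936, A_nt = 224 mm²; R_n = min(0.6F_uA_nv, 0.6F_yA_gv) + U_bs·F_u·A_nt = 553.8 kN → 277 kN.
Block shear governs: 277 kN.

277 kN (block shear governs)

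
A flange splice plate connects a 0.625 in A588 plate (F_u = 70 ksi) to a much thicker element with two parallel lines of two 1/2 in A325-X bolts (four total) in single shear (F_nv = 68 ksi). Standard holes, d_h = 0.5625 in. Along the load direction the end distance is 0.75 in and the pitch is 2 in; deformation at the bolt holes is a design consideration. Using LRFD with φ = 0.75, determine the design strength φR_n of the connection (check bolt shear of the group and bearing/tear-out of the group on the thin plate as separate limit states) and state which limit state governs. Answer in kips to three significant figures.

40.1 kips (bolt shear governs)

Bolt shear: A_b = π·0.5²/4 = 0.1963 in²; R_n = 68 × 0.1963 × 4 × 1 = 53.41 kips → 0.75 × 53.41 = 40.1 kips.
Bearing (1.2 l_c t F_u ≤ 2.4 d t F_u): upper limit = 2.4·0.5·0.625·70 = 52.5 kips.
  Edge l_c = 0.75 − 0.5625/2 = 0.4688 → r_n = 24.61 kips; interior l_c = 2 − 0.5625 = 1.438 → r_n = 52.5 kips.
  R_n,bearing = 2·24.61 + 2·52.5 = 154.2 kips → 0.75 × 154.2 = 116 kips.
Bolt shear governs: 40.1 kips.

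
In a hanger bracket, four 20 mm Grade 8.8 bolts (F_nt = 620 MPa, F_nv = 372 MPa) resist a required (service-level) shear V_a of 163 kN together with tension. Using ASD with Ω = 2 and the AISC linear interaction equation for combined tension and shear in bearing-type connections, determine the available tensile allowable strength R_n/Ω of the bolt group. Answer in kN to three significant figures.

A_b = π·20²/4 = 314.2 mm²; f_rv = 163 × 1000 / (4 × 314.2) = 129.7 MPa.
F'_nt = 1.3 F_nt − (Ω F_nt / F_nv) f_rv = 1.3·620 − (2·620/372)·129.7 = 373.6 MPa, capped at F_nt → F'_nt = 373.6 MPa.
R_n = F'_nt · A_b · n = 373.6 × 314.2 × 4 / 1000 = 469.5 kN.
Allowable strength R_n/Ω = 469.5 / 2 = 235 kN.

235 kN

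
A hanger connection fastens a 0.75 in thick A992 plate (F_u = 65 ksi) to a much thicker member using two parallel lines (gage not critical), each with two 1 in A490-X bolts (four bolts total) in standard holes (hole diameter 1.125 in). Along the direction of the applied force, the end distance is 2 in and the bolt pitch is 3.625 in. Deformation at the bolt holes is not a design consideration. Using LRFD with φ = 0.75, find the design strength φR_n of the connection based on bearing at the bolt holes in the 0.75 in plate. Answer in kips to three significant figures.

377 kips

Per bolt r_n = 1.5 l_c t F_u ≤ 3.0 d t F_u; upper limit = 3.0 × 1 × 0.75 × 65 = 146.2 kips.
Edge bolt: l_c = 2 − 1.125/2 = 1.438 in → 1.5 × 1.438 × 0.75 × 65 = 105.1 → r_n = 105.1 kips.
Interior bolts: l_c = 3.625 − 1.125 = 2.5 in → 1.5 × 2.5 × 0.75 × 65 = 182.8 → r_n = 146.2 kips.
R_n = 2 × 105.1 + 2 × 146.2 = 502.7 kips.
Design strength φR_n = 0.75 × 502.7 = 377 kips.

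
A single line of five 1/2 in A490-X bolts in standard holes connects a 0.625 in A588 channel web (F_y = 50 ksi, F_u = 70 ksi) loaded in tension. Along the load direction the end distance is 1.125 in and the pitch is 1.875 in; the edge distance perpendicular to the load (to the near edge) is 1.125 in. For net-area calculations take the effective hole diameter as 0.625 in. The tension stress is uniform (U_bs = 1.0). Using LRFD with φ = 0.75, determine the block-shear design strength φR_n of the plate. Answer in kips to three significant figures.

141 kips

Shear plane L_v = 1.125 + 4·1.875 = 8.625 in; A_gv = 8.625 × 0.625 = 5.391 in².
A_nv = (8.625 − 4.5·0.625) × 0.625 = 3.633 in².
A_nt = (1.125 − 0.5·0.625) × 0.625 = 0.5078 in².
0.6 F_u A_nv = 152.6 kips; 0.6 F_y A_gv = 161.7 kips → shear rupture governs the shear term.
R_n = 152.6 + 1.0 × 70 × 0.5078 = 188.1 kips.
Design strength φR_n = 0.75 × 188.1 = 141 kips.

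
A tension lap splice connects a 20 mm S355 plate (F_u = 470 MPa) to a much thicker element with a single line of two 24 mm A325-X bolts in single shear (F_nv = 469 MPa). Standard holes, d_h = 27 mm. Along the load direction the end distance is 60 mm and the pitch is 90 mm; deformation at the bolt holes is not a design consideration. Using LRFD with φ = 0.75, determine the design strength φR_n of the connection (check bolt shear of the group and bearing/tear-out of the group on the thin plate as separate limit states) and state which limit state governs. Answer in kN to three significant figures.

Bolt shear: A_b = π·24²/4 = 452.4 mm²; R_n = 469 × 452.4 × 2 × 1 / 1000 = 424.3 kN → 0.75 × 424.3 = 318 kN.
Bearing (1.5 l_c t F_u ≤ 3.0 d t F_u): upper limit = 3.0·24·20·470 / 1000 = 676.8 kN.
  Edge l_c = 60 − 27/2 = 46.5 → r_n = 655.6 kN; interior l_c = 90 − 27 = 63 → r_n = 676.8 kN.
  R_n,bearing = 1·655.6 + 1·676.8 = 1332 kN → 0.75 × 1332 = 999 kN.
Bolt shear governs: 318 kN.

318 kN (bolt shear governs)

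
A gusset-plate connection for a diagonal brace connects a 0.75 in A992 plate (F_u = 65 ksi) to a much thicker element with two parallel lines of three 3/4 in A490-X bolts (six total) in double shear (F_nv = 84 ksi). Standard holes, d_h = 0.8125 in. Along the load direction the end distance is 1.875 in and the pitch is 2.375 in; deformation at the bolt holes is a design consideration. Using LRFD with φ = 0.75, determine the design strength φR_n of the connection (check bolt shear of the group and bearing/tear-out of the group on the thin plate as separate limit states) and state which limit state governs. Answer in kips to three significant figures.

334 kips (bolt shear governs)

Bolt shear: A_b = π·0.75²/4 = 0.4418 in²; R_n = 84 × 0.4418 × 6 × 2 = 445.3 kips → 0.75 × 445.3 = 334 kips.
Bearing (1.2 l_c t F_u ≤ 2.4 d t F_u): upper limit = 2.4·0.75·0.75·65 = 87.75 kips.
  Edge l_c = 1.875 − 0.8125/2 = 1.469 → r_n = 85.92 kips; interior l_c = 2.375 − 0.8125 = 1.562 → r_n = 87.75 kips.
  R_n,bearing = 2·85.92 + 4·87.75 = 522.8 kips → 0.75 × 522.8 = 392 kips.
Bolt shear governs: 334 kips.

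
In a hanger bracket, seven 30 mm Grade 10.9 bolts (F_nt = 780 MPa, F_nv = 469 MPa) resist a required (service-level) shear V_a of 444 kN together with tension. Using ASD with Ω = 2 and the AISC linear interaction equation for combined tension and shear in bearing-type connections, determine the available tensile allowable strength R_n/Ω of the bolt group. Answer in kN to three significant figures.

A_b = π·30²/4 = 706.9 mm²; f_rv = 444 × 1000 / (7 × 706.9) = 89.73 MPa.
F'_nt = 1.3 F_nt − (Ω F_nt / F_nv) f_rv = 1.3·780 − (2·780/469)·89.73 = 715.5 MPa, capped at F_nt → F'_nt = 715.5 MPa.
R_n = F'_nt · A_b · n = 715.5 × 706.9 × 7 / 1000 = 3540 kN.
Allowable strength R_n/Ω = 3540 / 2 = 1770 kN.

1770 kN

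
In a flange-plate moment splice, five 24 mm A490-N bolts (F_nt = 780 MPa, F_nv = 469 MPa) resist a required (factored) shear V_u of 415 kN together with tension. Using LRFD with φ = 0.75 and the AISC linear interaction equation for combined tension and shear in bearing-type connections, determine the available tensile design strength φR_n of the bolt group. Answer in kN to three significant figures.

1030 kN

A_b = π·24²/4 = 452.4 mm²; f_rv = 415 × 1000 / (5 × 452.4) = 183.5 MPa.
F'_nt = 1.3 F_nt − (F_nt / φF_nv) f_rv = 1.3·780 − (780/(0.75·469))·183.5 = 607.2 MPa, capped at F_nt → F'_nt = 607.2 MPa.
R_n = F'_nt · A_b · n = 607.2 × 452.4 × 5 / 1000 = 1373 kN.
Design strength φR_n = 0.75 × 1373 = 1030 kN.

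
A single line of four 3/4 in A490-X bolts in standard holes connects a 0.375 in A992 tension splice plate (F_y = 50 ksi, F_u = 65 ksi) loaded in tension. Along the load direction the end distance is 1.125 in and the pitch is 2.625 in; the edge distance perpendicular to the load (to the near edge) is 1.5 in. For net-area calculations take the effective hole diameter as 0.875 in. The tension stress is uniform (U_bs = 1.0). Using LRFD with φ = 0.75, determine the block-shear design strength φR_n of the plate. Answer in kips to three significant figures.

84.6 kips

Shear plane L_v = 1.125 + 3·2.625 = 9 in; A_gv = 9 × 0.375 = 3.375 in².
A_nv = (9 − 3.5·0.875) × 0.375 = 2.227 in².
A_nt = (1.5 − 0.5·0.875) × 0.375 = 0.3984 in².
0.6 F_u A_nv = 86.84 kips; 0.6 F_y A_gv = 101.2 kips → shear rupture governs the shear term.
R_n = 86.84 + 1.0 × 65 × 0.3984 = 112.7 kips.
Design strength φR_n = 0.75 × 112.7 = 84.6 kips.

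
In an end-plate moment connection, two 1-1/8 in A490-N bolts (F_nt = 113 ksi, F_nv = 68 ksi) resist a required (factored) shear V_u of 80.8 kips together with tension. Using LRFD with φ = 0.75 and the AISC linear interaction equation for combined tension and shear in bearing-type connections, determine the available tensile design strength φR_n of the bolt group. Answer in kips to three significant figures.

84.8 kips

A_b = π·1.125²/4 = 0.994 in²; f_rv = 80.8 / (2 × 0.994) = 40.64 ksi.
F'_nt = 1.3 F_nt − (F_nt / φF_nv) f_rv = 1.3·113 − (113/(0.75·68))·40.64 = 56.85 ksi, capped at F_nt → F'_nt = 56.85 ksi.
R_n = F'_nt · A_b · n = 56.85 × 0.994 × 2 = 113 kips.
Design strength φR_n = 0.75 × 113 = 84.8 kips.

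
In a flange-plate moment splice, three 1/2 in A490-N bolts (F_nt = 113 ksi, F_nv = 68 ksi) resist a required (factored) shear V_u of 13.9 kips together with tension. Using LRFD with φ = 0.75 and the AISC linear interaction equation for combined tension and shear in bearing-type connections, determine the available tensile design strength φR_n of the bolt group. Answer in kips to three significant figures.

41.8 kips

A_b = π·0.5²/4 = 0.1963 in²; f_rv = 13.9 / (3 × 0.1963) = 23.6 ksi.
F'_nt = 1.3 F_nt − (F_nt / φF_nv) f_rv = 1.3·113 − (113/(0.75·68))·23.6 = 94.62 ksi, capped at F_nt → F'_nt = 94.62 ksi.
R_n = F'_nt · A_b · n = 94.62 × 0.1963 × 3 = 55.73 kips.
Design strength φR_n = 0.75 × 55.73 = 41.8 kips.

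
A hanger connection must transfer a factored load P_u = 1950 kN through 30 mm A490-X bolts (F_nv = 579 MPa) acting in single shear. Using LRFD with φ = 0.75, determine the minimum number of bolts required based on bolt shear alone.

A_b = π·30²/4 = 706.9 mm².
Per-bolt design strength φR_n = 0.75 × 579 × 706.9 × 1 / 1000 = 307 kN.
n ≥ 1950 / 307 = 6.353 → use 7 bolts.

7 bolts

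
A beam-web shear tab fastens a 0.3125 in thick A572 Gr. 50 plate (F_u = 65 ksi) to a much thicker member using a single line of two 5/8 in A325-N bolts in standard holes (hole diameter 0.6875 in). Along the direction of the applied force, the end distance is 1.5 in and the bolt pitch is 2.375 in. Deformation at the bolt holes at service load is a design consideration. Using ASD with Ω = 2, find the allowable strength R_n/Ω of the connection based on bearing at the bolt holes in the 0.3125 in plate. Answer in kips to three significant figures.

Per bolt r_n = 1.2 l_c t F_u ≤ 2.4 d t F_u; upper limit = 2.4 × 0.625 × 0.3125 × 65 = 30.47 kips.
Edge bolt: l_c = 1.5 − 0.6875/2 = 1.156 in → 1.2 × 1.156 × 0.3125 × 65 = 28.18 → r_n = 28.18 kips.
Interior bolts: l_c = 2.375 − 0.6875 = 1.688 in → 1.2 × 1.688 × 0.3125 × 65 = 41.13 → r_n = 30.47 kips.
R_n = 1 × 28.18 + 1 × 30.47 = 58.65 kips.
Allowable strength R_n/Ω = 58.65 / 2 = 29.3 kips.

29.3 kips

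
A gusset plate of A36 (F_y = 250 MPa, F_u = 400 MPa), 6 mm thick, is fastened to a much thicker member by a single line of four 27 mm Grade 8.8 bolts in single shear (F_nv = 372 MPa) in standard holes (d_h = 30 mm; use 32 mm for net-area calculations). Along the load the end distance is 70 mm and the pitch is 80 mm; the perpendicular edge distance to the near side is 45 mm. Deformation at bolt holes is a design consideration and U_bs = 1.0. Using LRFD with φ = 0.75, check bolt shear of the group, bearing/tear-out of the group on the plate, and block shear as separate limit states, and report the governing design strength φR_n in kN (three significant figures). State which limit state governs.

Bolt shear: A_b = π·27²/4 = 572.6 mm²; R_n = 372 × 572.6 × 4 × 1 / 1000 = 852 kN → 0.75 × 852 = 639 kN.
Bearing: edge l_c = 55, r_n = 155.5 kN; interior l_c = 50, r_n = 144 kN; R_n = 155.5 + 3·144 = 587.5 kN → 441 kN.
Block shear: A_gv = 1860, A_nv = 1188, A_nt = 174 mm²; R_n = min(0.6F_uA_nv, 0.6F_yA_gv) + U_bs·F_u·A_nt = 348.6 kN → 261 kN.
Block shear governs: 261 kN.

261 kN (block shear governs)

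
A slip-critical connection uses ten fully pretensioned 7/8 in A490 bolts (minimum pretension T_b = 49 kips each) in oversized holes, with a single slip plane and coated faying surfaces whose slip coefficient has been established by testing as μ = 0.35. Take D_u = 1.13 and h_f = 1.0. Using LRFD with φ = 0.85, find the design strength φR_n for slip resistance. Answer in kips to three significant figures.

R_n = μ · D_u · h_f · T_b · n_s · n_b = 0.35 × 1.13 × 1.0 × 49 × 1 × 10 = 193.8 kips.
Design strength φR_n = 0.85 × 193.8 = 165 kips.

165 kips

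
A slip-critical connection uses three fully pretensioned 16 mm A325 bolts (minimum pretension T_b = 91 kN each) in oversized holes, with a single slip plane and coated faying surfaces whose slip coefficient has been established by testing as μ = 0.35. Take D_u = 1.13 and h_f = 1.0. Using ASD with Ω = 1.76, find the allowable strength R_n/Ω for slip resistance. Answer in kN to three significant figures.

R_n = μ · D_u · h_f · T_b · n_s · n_b = 0.35 × 1.13 × 1.0 × 91 × 1 × 3 = 108 kN.
Allowable strength R_n/Ω = 108 / 1.76 = 61.3 kN.

61.3 kN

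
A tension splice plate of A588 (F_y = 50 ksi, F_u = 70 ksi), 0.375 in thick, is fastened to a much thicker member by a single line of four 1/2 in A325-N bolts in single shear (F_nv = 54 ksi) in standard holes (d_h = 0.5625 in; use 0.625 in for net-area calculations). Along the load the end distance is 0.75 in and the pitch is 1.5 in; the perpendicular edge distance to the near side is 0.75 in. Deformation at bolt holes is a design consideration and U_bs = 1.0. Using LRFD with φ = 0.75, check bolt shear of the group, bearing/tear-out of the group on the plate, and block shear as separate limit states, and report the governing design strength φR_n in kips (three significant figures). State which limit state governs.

31.8 kips (bolt shear governs)

Bolt shear: A_b = π·0.5²/4 = 0.1963 in²; R_n = 54 × 0.1963 × 4 × 1 = 42.41 kips → 0.75 × 42.41 = 31.8 kips.
Bearing: edge l_c = 0.4688, r_n = 14.77 kips; interior l_c = 0.9375, r_n = 29.53 kips; R_n = 14.77 + 3·29.53 = 103.4 kips → 77.5 kips.
Block shear: A_gv = 1.969, A_nv = 1.148, A_nt = 0.1641 in²; R_n = min(0.6F_uA_nv, 0.6F_yA_gv) + U_bs·F_u·A_nt = 59.72 kips → 44.8 kips.
Bolt shear governs: 31.8 kips.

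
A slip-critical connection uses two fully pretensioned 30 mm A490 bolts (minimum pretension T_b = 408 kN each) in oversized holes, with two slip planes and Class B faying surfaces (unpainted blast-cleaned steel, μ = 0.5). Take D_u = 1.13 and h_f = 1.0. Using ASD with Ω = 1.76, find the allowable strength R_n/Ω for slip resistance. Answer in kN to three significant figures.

524 kN

R_n = μ · D_u · h_f · T_b · n_s · n_b = 0.5 × 1.13 × 1.0 × 408 × 2 × 2 = 922.1 kN.
Allowable strength R_n/Ω = 922.1 / 1.76 = 524 kN.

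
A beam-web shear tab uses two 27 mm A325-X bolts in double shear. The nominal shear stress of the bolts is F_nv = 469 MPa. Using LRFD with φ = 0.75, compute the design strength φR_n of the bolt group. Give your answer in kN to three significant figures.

A_b = π × 27² / 4 = 572.6 mm².
R_n = F_nv · A_b · n · n_s = 469 × 572.6 × 2 × 2 / 1000 = 1074 kN.
Design strength φR_n = 0.75 × 1074 = 806 kN.

806 kN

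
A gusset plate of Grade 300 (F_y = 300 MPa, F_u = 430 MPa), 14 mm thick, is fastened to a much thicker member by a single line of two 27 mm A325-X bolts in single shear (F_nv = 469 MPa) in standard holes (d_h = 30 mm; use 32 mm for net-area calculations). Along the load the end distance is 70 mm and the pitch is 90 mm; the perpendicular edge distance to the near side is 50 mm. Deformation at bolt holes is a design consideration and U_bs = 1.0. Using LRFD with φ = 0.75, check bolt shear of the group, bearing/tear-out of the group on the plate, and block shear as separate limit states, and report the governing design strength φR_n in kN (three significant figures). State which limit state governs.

Bolt shear: A_b = π·27²/4 = 572.6 mm²; R_n = 469 × 572.6 × 2 × 1 / 1000 = 537.1 kN → 0.75 × 537.1 = 403 kN.
Bearing: edge l_c = 55, r_n = 390.1 kN; interior l_c = 60, r_n = 390.1 kN; R_n = 390.1 + 1·390.1 = 780.2 kN → 585 kN.
Block shear: A_gv = 2240, A_nv = 1568, A_nt = 476 mm²; R_n = min(0.6F_uA_nv, 0.6F_yA_gv) + U_bs·F_u·A_nt = 607.9 kN → 456 kN.
Bolt shear governs: 403 kN.

403 kN (bolt shear governs)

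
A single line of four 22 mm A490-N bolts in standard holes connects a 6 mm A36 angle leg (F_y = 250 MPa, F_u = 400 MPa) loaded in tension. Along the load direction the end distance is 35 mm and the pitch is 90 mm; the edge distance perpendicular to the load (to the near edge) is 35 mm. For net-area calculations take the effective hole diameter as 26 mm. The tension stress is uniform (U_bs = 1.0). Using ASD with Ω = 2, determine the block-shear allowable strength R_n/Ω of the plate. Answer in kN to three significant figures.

164 kN

Shear plane L_v = 35 + 3·90 = 305 mm; A_gv = 305 × 6 = 1830 mm².
A_nv = (305 − 3.5·26) × 6 = 1284 mm².
A_nt = (35 − 0.5·26) × 6 = 132 mm².
0.6 F_u A_nv = 308.2 kN; 0.6 F_y A_gv = 274.5 kN → shear yielding governs the shear term.
R_n = 274.5 + 1.0 × 400 × 132 / 1000 = 327.3 kN.
Allowable strength R_n/Ω = 327.3 / 2 = 164 kN.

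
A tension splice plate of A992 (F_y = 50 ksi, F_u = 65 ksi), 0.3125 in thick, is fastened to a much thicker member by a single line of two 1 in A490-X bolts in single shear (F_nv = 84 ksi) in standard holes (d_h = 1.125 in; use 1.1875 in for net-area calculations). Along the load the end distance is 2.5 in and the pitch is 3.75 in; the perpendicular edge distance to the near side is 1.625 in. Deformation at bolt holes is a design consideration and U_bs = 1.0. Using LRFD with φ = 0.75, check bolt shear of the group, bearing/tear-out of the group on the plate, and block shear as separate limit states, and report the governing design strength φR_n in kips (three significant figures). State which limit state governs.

56.6 kips (block shear governs)

Bolt shear: A_b = π·1²/4 = 0.7854 in²; R_n = 84 × 0.7854 × 2 × 1 = 131.9 kips → 0.75 × 131.9 = 99 kips.
Bearing: edge l_c = 1.938, r_n = 47.23 kips; interior l_c = 2.625, r_n = 48.75 kips; R_n = 47.23 + 1·48.75 = 95.98 kips → 72 kips.
Block shear: A_gv = 1.953, A_nv = 1.396, A_nt = 0.3223 in²; R_n = min(0.6F_uA_nv, 0.6F_yA_gv) + U_bs·F_u·A_nt = 75.41 kips → 56.6 kips.
Block shear governs: 56.6 kips.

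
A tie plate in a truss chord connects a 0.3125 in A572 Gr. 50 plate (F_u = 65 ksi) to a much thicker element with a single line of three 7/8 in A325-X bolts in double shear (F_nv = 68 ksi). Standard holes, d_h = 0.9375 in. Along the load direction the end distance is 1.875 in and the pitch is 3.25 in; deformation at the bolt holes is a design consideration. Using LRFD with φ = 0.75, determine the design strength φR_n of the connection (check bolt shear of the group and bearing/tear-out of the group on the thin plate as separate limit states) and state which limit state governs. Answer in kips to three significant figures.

Bolt shear: A_b = π·0.875²/4 = 0.6013 in²; R_n = 68 × 0.6013 × 3 × 2 = 245.3 kips → 0.75 × 245.3 = 184 kips.
Bearing (1.2 l_c t F_u ≤ 2.4 d t F_u): upper limit = 2.4·0.875·0.3125·65 = 42.66 kips.
  Edge l_c = 1.875 − 0.9375/2 = 1.406 → r_n = 34.28 kips; interior l_c = 3.25 − 0.9375 = 2.312 → r_n = 42.66 kips.
  R_n,bearing = 1·34.28 + 2·42.66 = 119.6 kips → 0.75 × 119.6 = 89.7 kips.
Bearing governs: 89.7 kips.

89.7 kips (bearing governs)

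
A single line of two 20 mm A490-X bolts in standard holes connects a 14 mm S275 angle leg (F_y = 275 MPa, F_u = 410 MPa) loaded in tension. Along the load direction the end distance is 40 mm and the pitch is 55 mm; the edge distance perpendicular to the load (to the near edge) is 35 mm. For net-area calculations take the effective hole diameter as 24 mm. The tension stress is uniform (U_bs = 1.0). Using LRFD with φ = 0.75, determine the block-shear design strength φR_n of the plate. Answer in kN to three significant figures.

Shear plane L_v = 40 + 1·55 = 95 mm; A_gv = 95 × 14 = 1330 mm².
A_nv = (95 − 1.5·24) × 14 = 826 mm².
A_nt = (35 − 0.5·24) × 14 = 322 mm².
0.6 F_u A_nv = 203.2 kN; 0.6 F_y A_gv = 219.5 kN → shear rupture governs the shear term.
R_n = 203.2 + 1.0 × 410 × 322 / 1000 = 335.2 kN.
Design strength φR_n = 0.75 × 335.2 = 251 kN.

251 kN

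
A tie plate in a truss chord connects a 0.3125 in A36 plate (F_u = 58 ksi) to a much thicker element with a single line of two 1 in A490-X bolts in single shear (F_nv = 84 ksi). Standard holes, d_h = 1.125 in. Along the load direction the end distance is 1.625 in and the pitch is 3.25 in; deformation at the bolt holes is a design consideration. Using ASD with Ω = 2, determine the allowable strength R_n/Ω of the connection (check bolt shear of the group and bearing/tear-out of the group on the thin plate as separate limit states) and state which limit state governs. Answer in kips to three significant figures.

33.3 kips (bearing governs)

Bolt shear: A_b = π·1²/4 = 0.7854 in²; R_n = 84 × 0.7854 × 2 × 1 = 131.9 kips → 131.9 / 2 = 66 kips.
Bearing (1.2 l_c t F_u ≤ 2.4 d t F_u): upper limit = 2.4·1·0.3125·58 = 43.5 kips.
  Edge l_c = 1.625 − 1.125/2 = 1.062 → r_n = 23.11 kips; interior l_c = 3.25 − 1.125 = 2.125 → r_n = 43.5 kips.
  R_n,bearing = 1·23.11 + 1·43.5 = 66.61 kips → 66.61 / 2 = 33.3 kips.
Bearing governs: 33.3 kips.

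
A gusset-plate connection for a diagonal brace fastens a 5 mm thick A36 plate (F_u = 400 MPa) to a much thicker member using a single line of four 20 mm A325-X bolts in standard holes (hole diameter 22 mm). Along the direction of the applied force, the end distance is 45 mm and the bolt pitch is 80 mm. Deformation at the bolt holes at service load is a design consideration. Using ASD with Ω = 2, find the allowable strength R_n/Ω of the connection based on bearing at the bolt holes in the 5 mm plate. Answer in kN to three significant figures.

185 kN

Per bolt r_n = 1.2 l_c t F_u ≤ 2.4 d t F_u; upper limit = 2.4 × 20 × 5 × 400 / 1000 = 96 kN.
Edge bolt: l_c = 45 − 22/2 = 34 mm → 1.2 × 34 × 5 × 400 / 1000 = 81.6 → r_n = 81.6 kN.
Interior bolts: l_c = 80 − 22 = 58 mm → 1.2 × 58 × 5 × 400 / 1000 = 139.2 → r_n = 96 kN.
R_n = 1 × 81.6 + 3 × 96 = 369.6 kN.
Allowable strength R_n/Ω = 369.6 / 2 = 185 kN.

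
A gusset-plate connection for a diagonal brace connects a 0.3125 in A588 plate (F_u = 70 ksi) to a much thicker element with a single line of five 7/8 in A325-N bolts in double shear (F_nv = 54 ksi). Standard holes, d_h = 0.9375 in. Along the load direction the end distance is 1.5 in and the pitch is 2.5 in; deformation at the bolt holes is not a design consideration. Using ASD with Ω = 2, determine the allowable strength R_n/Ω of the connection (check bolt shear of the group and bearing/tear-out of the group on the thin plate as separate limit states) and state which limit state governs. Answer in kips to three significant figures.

Bolt shear: A_b = π·0.875²/4 = 0.6013 in²; R_n = 54 × 0.6013 × 5 × 2 = 324.7 kips → 324.7 / 2 = 162 kips.
Bearing (1.5 l_c t F_u ≤ 3.0 d t F_u): upper limit = 3.0·0.875·0.3125·70 = 57.42 kips.
  Edge l_c = 1.5 − 0.9375/2 = 1.031 → r_n = 33.84 kips; interior l_c = 2.5 − 0.9375 = 1.562 → r_n = 51.27 kips.
  R_n,bearing = 1·33.84 + 4·51.27 = 238.9 kips → 238.9 / 2 = 119 kips.
Bearing governs: 119 kips.

119 kips (bearing governs)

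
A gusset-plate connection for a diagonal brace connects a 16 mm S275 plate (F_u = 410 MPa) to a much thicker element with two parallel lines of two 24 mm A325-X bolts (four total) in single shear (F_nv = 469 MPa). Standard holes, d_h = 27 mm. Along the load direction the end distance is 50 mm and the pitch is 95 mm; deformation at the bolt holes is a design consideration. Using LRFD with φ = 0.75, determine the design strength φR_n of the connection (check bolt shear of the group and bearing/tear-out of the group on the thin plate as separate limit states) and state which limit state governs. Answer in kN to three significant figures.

Bolt shear: A_b = π·24²/4 = 452.4 mm²; R_n = 469 × 452.4 × 4 × 1 / 1000 = 848.7 kN → 0.75 × 848.7 = 637 kN.
Bearing (1.2 l_c t F_u ≤ 2.4 d t F_u): upper limit = 2.4·24·16·410 / 1000 = 377.9 kN.
  Edge l_c = 50 − 27/2 = 36.5 → r_n = 287.3 kN; interior l_c = 95 − 27 = 68 → r_n = 377.9 kN.
  R_n,bearing = 2·287.3 + 2·377.9 = 1330 kN → 0.75 × 1330 = 998 kN.
Bolt shear governs: 637 kN.

637 kN (bolt shear governs)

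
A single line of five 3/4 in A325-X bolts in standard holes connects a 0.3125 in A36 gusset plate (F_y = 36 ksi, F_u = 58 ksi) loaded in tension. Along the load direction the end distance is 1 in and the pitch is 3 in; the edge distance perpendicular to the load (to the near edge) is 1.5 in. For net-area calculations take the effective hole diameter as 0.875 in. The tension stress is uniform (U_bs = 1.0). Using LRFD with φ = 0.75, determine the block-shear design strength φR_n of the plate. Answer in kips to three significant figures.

Shear plane L_v = 1 + 4·3 = 13 in; A_gv = 13 × 0.3125 = 4.062 in².
A_nv = (13 − 4.5·0.875) × 0.3125 = 2.832 in².
A_nt = (1.5 − 0.5·0.875) × 0.3125 = 0.332 in².
0.6 F_u A_nv = 98.55 kips; 0.6 F_y A_gv = 87.75 kips → shear yielding governs the shear term.
R_n = 87.75 + 1.0 × 58 × 0.332 = 107 kips.
Design strength φR_n = 0.75 × 107 = 80.3 kips.

80.3 kips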